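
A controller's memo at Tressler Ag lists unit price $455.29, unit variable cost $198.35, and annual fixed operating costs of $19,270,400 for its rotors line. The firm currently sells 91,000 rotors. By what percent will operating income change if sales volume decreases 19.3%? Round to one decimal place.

At 91,000 units, contribution = 91,000 × $256.94 = $23,381,540.00.
Subtracting fixed costs: EBIT = $23,381,540.00 − $19,270,400 = $4,111,140.00.
DOL = contribution ÷ EBIT = $23,381,540.00 ÷ $4,111,140.00 = 5.6874.
%ΔEBIT = DOL × %ΔSales = 5.6874 × -19.3% = -109.8%.

-109.8%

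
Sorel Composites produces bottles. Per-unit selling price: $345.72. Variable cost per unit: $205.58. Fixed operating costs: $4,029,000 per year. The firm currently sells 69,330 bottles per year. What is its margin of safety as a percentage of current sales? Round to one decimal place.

Contribution margin per unit = $345.72 − $205.58 = $140.14. Break-even units = $4,029,000 ÷ $140.14 = 28,749.82; break-even revenue = 28,749.82 × $345.72 = $9,939,388.33.
Actual sales revenue = 69,330 × $345.72 = $23,968,767.60.
Margin of safety = ($23,968,767.60 − $9,939,388.33) ÷ $23,968,767.60 = 58.5%.

58.5%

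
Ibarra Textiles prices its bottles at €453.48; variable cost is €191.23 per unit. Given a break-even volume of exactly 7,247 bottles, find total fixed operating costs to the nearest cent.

€1,900,525.75

Each unit contributes €453.48 − €191.23 = €262.25.
Since BE = FC / CM, FC = 7,247 × €262.25 = €1,900,525.75.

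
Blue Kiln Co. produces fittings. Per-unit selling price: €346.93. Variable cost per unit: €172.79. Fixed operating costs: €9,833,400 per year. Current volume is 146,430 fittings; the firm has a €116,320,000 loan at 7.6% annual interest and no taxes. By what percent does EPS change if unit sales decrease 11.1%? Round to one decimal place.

At 146,430 units, contribution = 146,430 × €174.14 = €25,499,320.20.
Operating income = contribution − fixed costs = €25,499,320.20 − €9,833,400 = €15,665,920.20.
After interest of €8,840,320.00, pre-tax earnings = €6,825,600.20.
DCL = total CM / (EBIT − I) = €25,499,320.20 / €6,825,600.20 = 3.7358.
%ΔEPS = DCL × %ΔSales = 3.7358 × -11.1% = -41.5%.

-41.5%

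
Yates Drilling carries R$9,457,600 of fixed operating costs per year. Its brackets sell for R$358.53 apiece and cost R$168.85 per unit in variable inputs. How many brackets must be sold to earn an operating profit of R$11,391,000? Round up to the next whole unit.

Contribution margin per unit = R$358.53 − R$168.85 = R$189.68.
Need Q such that Q × R$189.68 − R$9,457,600 = R$11,391,000, i.e. Q = R$20,848,600 / R$189.68 = 109,914.59 → 109,915.

109,915 brackets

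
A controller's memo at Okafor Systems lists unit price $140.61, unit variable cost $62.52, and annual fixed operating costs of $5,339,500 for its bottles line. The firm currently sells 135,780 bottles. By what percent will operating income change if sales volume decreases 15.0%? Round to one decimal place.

At 135,780 units, contribution = 135,780 × $78.09 = $10,603,060.20.
Subtracting fixed costs: EBIT = $10,603,060.20 − $5,339,500 = $5,263,560.20.
Degree of operating leverage = $10,603,060.20 / $5,263,560.20 = 2.0144.
%ΔEBIT = DOL × %ΔSales = 2.0144 × -15.0% = -30.2%.

-30.2%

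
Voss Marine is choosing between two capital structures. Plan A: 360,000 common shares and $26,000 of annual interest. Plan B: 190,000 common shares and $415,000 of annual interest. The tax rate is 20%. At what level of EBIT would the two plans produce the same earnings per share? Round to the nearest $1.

$849,765

Set EPS_A = EPS_B: (EBIT − $26,000)(1 − 0.20) ÷ 360,000 = (EBIT − $415,000)(1 − 0.20) ÷ 190,000.
Cancelling (1 − t) and cross-multiplying: 190,000·(EBIT − 26,000) = 360,000·(EBIT − 415,000).
Solving, EBIT = (415,000·360,000 − 26,000·190,000) / (360,000 − 190,000) = 144,460,000,000 / 170,000 = 849,764.71.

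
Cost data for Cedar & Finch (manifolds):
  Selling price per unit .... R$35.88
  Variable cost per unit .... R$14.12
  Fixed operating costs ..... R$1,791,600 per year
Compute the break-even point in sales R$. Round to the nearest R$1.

CM per unit = R$35.88 − R$14.12 = R$21.76; CM ratio = R$21.76 / R$35.88 = 0.6065.
Break-even sales = FC ÷ CM ratio = R$1,791,600 × R$35.88 / R$21.76 = R$2,954,164.

R$2,954,164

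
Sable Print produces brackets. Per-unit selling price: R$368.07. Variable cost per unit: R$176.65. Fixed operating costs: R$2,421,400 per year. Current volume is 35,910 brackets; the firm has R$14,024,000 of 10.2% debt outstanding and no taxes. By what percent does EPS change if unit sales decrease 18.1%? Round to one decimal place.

-41.2%

Contribution at this volume is 35,910 × R$191.42 = R$6,873,892.20.
EBIT = R$6,873,892.20 − R$2,421,400 = R$4,452,492.20.
Interest = R$1,430,448.00, so EBIT − I = R$3,022,044.20.
DCL = total CM / (EBIT − I) = R$6,873,892.20 / R$3,022,044.20 = 2.2746.
EPS therefore changes by 2.2746 × (-18.1%) = -41.2%.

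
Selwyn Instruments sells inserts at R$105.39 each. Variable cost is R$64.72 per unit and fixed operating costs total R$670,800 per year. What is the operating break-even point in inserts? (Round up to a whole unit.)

16,494 inserts

Contribution margin per unit = R$105.39 − R$64.72 = R$40.67.
Break-even volume = fixed costs ÷ CM per unit = R$670,800 ÷ R$40.67 = 16,493.73, so 16,494 inserts.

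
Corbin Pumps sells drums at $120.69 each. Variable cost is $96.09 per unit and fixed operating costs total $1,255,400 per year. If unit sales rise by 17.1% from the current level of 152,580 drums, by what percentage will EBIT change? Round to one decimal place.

At 152,580 units, contribution = 152,580 × $24.60 = $3,753,468.00.
Operating income = contribution − fixed costs = $3,753,468.00 − $1,255,400 = $2,498,068.00.
DOL = contribution ÷ EBIT = $3,753,468.00 ÷ $2,498,068.00 = 1.5025.
Operating income changes by 1.5025 × +17.1% = +25.7%.

+25.7%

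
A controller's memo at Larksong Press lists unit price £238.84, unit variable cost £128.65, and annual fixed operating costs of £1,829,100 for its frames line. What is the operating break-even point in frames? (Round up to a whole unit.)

Each unit contributes £238.84 − £128.65 = £110.19.
Units to break even: £1,829,100 ÷ £110.19 = 16,599.51, rounded up to 16,600.

16,600 frames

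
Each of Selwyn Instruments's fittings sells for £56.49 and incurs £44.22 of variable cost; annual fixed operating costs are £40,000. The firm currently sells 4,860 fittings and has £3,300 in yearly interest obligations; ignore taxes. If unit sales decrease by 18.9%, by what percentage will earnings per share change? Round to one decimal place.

At 4,860 units, contribution = 4,860 × £12.27 = £59,632.20.
Subtracting fixed costs: EBIT = £59,632.20 − £40,000 = £19,632.20.
Interest = £3,300.00, so EBIT − I = £16,332.20.
DCL = total CM / (EBIT − I) = £59,632.20 / £16,332.20 = 3.6512.
EPS therefore changes by 3.6512 × (-18.9%) = -69.0%.

-69.0%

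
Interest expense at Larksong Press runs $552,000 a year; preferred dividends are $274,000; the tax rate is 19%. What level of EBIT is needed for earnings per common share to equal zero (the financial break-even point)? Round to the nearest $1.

Grossing the preferred dividend up to pre-tax terms: $274,000 / (1 − 0.19) = $338,271.60.
EPS = 0 when EBIT covers interest plus the pre-tax preferred burden: $552,000 + $338,271.60 = $890,271.60.

$890,272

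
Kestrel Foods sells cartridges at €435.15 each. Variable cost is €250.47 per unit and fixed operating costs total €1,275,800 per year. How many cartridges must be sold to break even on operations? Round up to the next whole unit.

Contribution margin per unit = €435.15 − €250.47 = €184.68.
Units to break even: €1,275,800 ÷ €184.68 = 6,908.17, rounded up to 6,909.

6,909 cartridges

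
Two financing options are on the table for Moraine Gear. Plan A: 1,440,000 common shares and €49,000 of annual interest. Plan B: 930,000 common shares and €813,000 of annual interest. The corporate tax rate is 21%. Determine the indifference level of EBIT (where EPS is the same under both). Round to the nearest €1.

€2,206,176

Set EPS_A = EPS_B: (EBIT − €49,000)(1 − 0.21) ÷ 1,440,000 = (EBIT − €813,000)(1 − 0.21) ÷ 930,000.
The (1 − t) factor cancels: (EBIT − 49,000) × 930,000 = (EBIT − 813,000) × 1,440,000.
EBIT × (1,440,000 − 930,000) = 813,000 × 1,440,000 − 49,000 × 930,000 = 1,125,150,000,000, so EBIT = 1,125,150,000,000 ÷ 510,000 = 2,206,176.47.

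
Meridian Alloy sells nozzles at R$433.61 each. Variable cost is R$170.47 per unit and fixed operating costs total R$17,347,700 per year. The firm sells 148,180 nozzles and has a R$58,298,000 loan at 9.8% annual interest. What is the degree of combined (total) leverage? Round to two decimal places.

2.45

Contribution at this volume is 148,180 × R$263.14 = R$38,992,085.20.
Operating income = contribution − fixed costs = R$38,992,085.20 − R$17,347,700 = R$21,644,385.20. Interest = R$5,713,204.00, so EBIT − I = R$15,931,181.20.
Degree of total leverage = total CM / (EBIT − interest) = R$38,992,085.20 / R$15,931,181.20 = 2.4475.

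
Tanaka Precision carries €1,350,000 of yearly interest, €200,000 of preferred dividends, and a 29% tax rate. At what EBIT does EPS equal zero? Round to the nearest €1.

Preferred dividends are paid after tax, so their pre-tax equivalent is €200,000 ÷ (1 − 0.29) = €281,690.14.
Financial break-even EBIT = interest + D_p ÷ (1 − t) = €1,350,000 + €281,690.14 = €1,631,690.14.

€1,631,690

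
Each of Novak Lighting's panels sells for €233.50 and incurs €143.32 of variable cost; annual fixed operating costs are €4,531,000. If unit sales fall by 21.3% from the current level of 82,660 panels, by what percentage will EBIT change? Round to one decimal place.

-54.3%

At 82,660 units, contribution = 82,660 × €90.18 = €7,454,278.80.
Operating income = contribution − fixed costs = €7,454,278.80 − €4,531,000 = €2,923,278.80.
So DOL = total CM / EBIT = €7,454,278.80 / €2,923,278.80 = 2.5500.
So EBIT moves 2.5500 × (-21.3%) = -54.3%.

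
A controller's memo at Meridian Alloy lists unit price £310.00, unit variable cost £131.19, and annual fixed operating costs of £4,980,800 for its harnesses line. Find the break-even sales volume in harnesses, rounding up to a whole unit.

Contribution margin per unit = £310.00 − £131.19 = £178.81.
Units to break even: £4,980,800 ÷ £178.81 = 27,855.27, rounded up to 27,856.

27,856 harnesses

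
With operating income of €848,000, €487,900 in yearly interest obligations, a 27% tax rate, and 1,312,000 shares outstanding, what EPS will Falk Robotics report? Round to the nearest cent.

Pre-tax income = €848,000 − €487,900.00 = €360,100.00.
After tax at 27%: net income = €360,100.00 × 0.73 = €262,873.00.
Per share: €262,873.00 / 1,312,000 shares = €0.20.

€0.20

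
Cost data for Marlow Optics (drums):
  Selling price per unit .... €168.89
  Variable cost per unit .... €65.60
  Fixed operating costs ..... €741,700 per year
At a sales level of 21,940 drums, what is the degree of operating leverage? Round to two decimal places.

Contribution at this volume is 21,940 × €103.29 = €2,266,182.60.
Subtracting fixed costs: EBIT = €2,266,182.60 − €741,700 = €1,524,482.60.
Degree of operating leverage = €2,266,182.60 / €1,524,482.60 = 1.4865.

1.49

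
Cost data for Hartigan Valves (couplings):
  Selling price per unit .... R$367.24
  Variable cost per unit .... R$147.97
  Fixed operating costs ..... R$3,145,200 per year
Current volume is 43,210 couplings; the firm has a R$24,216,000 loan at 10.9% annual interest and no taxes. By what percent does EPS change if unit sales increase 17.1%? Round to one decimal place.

+43.9%

At 43,210 units, contribution = 43,210 × R$219.27 = R$9,474,656.70.
Subtracting fixed costs: EBIT = R$9,474,656.70 − R$3,145,200 = R$6,329,456.70.
Interest = R$2,639,544.00, so EBIT − I = R$3,689,912.70.
Degree of combined leverage = contribution ÷ (EBIT − I) = R$9,474,656.70 ÷ R$3,689,912.70 = 2.5677.
%ΔEPS = DCL × %ΔSales = 2.5677 × +17.1% = +43.9%.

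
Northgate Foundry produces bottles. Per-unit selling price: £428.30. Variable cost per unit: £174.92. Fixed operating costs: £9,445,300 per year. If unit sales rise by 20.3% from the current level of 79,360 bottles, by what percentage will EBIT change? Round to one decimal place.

+38.3%

At 79,360 units, contribution = 79,360 × £253.38 = £20,108,236.80.
Operating income = contribution − fixed costs = £20,108,236.80 − £9,445,300 = £10,662,936.80.
Degree of operating leverage = £20,108,236.80 / £10,662,936.80 = 1.8858.
%ΔEBIT = DOL × %ΔSales = 1.8858 × +20.3% = +38.3%.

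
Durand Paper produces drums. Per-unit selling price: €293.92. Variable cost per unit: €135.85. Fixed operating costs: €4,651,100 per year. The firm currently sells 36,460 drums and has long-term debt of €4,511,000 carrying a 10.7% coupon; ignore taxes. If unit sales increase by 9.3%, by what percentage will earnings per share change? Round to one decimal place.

Total contribution margin = 36,460 × €158.07 = €5,763,232.20.
Subtracting fixed costs: EBIT = €5,763,232.20 − €4,651,100 = €1,112,132.20.
Interest = €482,677.00, so EBIT − I = €629,455.20.
DCL = total CM / (EBIT − I) = €5,763,232.20 / €629,455.20 = 9.1559.
EPS therefore changes by 9.1559 × (+9.3%) = +85.1%.

+85.1%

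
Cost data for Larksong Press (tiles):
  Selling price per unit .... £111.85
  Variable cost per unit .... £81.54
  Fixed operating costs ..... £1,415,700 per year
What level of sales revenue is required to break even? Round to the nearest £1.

Contribution margin per unit = £111.85 − £81.54 = £30.31, a CM ratio of £30.31 ÷ £111.85 = 0.2710.
Break-even revenue = fixed costs × price ÷ CM = £1,415,700 × £111.85 ÷ £30.31 = £5,224,218.

£5,224,218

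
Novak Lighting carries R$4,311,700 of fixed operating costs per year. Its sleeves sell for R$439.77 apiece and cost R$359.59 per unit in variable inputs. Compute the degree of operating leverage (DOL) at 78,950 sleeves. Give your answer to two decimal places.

At 78,950 units, contribution = 78,950 × R$80.18 = R$6,330,211.00.
Operating income = contribution − fixed costs = R$6,330,211.00 − R$4,311,700 = R$2,018,511.00.
Degree of operating leverage = R$6,330,211.00 / R$2,018,511.00 = 3.1361.

3.14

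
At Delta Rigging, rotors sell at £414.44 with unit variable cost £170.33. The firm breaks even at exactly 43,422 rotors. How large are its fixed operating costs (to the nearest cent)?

£10,599,744.42

Contribution margin per unit = £414.44 − £170.33 = £244.11.
Since BE = FC / CM, FC = 43,422 × £244.11 = £10,599,744.42.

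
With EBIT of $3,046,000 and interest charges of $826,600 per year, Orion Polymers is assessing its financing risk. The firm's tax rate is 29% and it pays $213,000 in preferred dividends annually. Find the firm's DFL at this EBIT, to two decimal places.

Annual interest charges come to $826,600.00.
Preferred dividends grossed up pre-tax: $213,000 / (1 − 0.29) = $300,000.00.
DFL = EBIT ÷ [EBIT − I − D_p/(1−t)] = $3,046,000 ÷ [$3,046,000 − $826,600.00 − $300,000.00] = $3,046,000 ÷ $1,919,400.00 = 1.5870.

1.59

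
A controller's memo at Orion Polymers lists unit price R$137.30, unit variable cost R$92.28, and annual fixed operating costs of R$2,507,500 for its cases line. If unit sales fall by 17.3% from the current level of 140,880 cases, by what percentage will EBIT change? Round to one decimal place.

Total contribution margin = 140,880 × R$45.02 = R$6,342,417.60.
Operating income = contribution − fixed costs = R$6,342,417.60 − R$2,507,500 = R$3,834,917.60.
Degree of operating leverage = R$6,342,417.60 / R$3,834,917.60 = 1.6539.
So EBIT moves 1.6539 × (-17.3%) = -28.6%.

-28.6%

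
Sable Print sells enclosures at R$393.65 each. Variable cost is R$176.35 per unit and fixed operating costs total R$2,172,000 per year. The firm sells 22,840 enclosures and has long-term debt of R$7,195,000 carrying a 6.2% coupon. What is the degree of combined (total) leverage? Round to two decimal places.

2.12

Total contribution margin = 22,840 × R$217.30 = R$4,963,132.00.
Operating income = contribution − fixed costs = R$4,963,132.00 − R$2,172,000 = R$2,791,132.00. Interest = R$446,090.00.
DOL = R$4,963,132.00 ÷ R$2,791,132.00 = 1.7782; DFL = R$2,791,132.00 ÷ R$2,345,042.00 = 1.1902.
Combined leverage = 1.7782 × 1.1902 = 2.1164.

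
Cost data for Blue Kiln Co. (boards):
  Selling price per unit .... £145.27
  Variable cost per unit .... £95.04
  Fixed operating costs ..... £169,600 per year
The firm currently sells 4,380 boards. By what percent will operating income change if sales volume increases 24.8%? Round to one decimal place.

Total contribution margin = 4,380 × £50.23 = £220,007.40.
Subtracting fixed costs: EBIT = £220,007.40 − £169,600 = £50,407.40.
Degree of operating leverage = £220,007.40 / £50,407.40 = 4.3646.
So EBIT moves 4.3646 × (+24.8%) = +108.2%.

+108.2%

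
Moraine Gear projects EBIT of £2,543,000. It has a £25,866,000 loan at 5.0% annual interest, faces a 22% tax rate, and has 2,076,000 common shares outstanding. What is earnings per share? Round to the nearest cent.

£0.47

Interest = £1,293,300.00, so EBT = £2,543,000 − £1,293,300.00 = £1,249,700.00.
Net income = £1,249,700.00 × (1 − 0.22) = £974,766.00.
EPS = £974,766.00 ÷ 2,076,000 = £0.47.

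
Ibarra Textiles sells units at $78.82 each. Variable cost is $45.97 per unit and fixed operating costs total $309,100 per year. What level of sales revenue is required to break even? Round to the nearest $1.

CM per unit = $78.82 − $45.97 = $32.85; CM ratio = $32.85 / $78.82 = 0.4168.
Break-even sales = FC ÷ CM ratio = $309,100 × $78.82 / $32.85 = $741,652.

$741,652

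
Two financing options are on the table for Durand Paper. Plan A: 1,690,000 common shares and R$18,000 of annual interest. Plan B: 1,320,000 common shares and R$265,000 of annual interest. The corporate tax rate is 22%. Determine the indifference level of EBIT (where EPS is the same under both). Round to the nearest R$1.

Set EPS_A = EPS_B: (EBIT − R$18,000)(1 − 0.22) ÷ 1,690,000 = (EBIT − R$265,000)(1 − 0.22) ÷ 1,320,000.
Cancelling (1 − t) and cross-multiplying: 1,320,000·(EBIT − 18,000) = 1,690,000·(EBIT − 265,000).
Solving, EBIT = (265,000·1,690,000 − 18,000·1,320,000) / (1,690,000 − 1,320,000) = 424,090,000,000 / 370,000 = 1,146,189.19.

R$1,146,189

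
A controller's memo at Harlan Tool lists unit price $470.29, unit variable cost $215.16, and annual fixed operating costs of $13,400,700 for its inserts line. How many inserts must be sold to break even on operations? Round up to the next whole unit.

52,525 inserts

Contribution margin per unit = $470.29 − $215.16 = $255.13.
Break-even Q = $13,400,700 / $255.13 = 52,524.99 → 52,525 inserts.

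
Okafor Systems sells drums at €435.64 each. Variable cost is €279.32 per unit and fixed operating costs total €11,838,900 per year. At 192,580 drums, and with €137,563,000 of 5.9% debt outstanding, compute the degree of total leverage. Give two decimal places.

2.97

Total contribution margin = 192,580 × €156.32 = €30,104,105.60.
Operating income = contribution − fixed costs = €30,104,105.60 − €11,838,900 = €18,265,205.60. Interest = €8,116,217.00.
DOL = €30,104,105.60 ÷ €18,265,205.60 = 1.6482; DFL = €18,265,205.60 ÷ €10,148,988.60 = 1.7997.
DCL = DOL × DFL = 1.6482 × 1.7997 = 2.9663.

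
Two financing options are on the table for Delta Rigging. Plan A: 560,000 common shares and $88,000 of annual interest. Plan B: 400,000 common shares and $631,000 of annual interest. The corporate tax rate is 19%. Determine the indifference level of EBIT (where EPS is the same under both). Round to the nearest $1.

$1,988,500

Set EPS_A = EPS_B: (EBIT − $88,000)(1 − 0.19) ÷ 560,000 = (EBIT − $631,000)(1 − 0.19) ÷ 400,000.
The (1 − t) factor cancels: (EBIT − 88,000) × 400,000 = (EBIT − 631,000) × 560,000.
Solving, EBIT = (631,000·560,000 − 88,000·400,000) / (560,000 − 400,000) = 318,160,000,000 / 160,000 = 1,988,500.00.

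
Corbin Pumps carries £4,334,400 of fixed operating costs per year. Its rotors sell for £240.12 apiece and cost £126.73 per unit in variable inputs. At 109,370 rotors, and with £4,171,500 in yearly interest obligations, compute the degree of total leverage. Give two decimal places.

At 109,370 units, contribution = 109,370 × £113.39 = £12,401,464.30.
Operating income = contribution − fixed costs = £12,401,464.30 − £4,334,400 = £8,067,064.30. Interest = £4,171,500.00.
DOL = £12,401,464.30 ÷ £8,067,064.30 = 1.5373; DFL = £8,067,064.30 ÷ £3,895,564.30 = 2.0708.
Combined leverage = 1.5373 × 2.0708 = 3.1834.

3.18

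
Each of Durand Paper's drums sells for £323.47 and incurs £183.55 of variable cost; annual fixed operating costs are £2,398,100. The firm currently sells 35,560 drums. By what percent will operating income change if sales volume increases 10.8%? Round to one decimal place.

At 35,560 units, contribution = 35,560 × £139.92 = £4,975,555.20.
EBIT = £4,975,555.20 − £2,398,100 = £2,577,455.20.
So DOL = total CM / EBIT = £4,975,555.20 / £2,577,455.20 = 1.9304.
So EBIT moves 1.9304 × (+10.8%) = +20.8%.

+20.8%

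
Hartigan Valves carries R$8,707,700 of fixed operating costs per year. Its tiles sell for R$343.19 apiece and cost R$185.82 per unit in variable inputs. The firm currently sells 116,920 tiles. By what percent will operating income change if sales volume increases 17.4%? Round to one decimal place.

+33.0%

At 116,920 units, contribution = 116,920 × R$157.37 = R$18,399,700.40.
Operating income = contribution − fixed costs = R$18,399,700.40 − R$8,707,700 = R$9,692,000.40.
So DOL = total CM / EBIT = R$18,399,700.40 / R$9,692,000.40 = 1.8984.
Operating income changes by 1.8984 × +17.4% = +33.0%.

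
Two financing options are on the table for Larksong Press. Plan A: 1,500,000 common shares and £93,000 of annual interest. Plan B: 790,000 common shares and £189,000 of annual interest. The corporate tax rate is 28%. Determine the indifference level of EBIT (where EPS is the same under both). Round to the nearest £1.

£295,817

At indifference, (EBIT − 93,000)(1 − t)/1,500,000 = (EBIT − 189,000)(1 − t)/790,000.
Cancelling (1 − t) and cross-multiplying: 790,000·(EBIT − 93,000) = 1,500,000·(EBIT − 189,000).
Solving, EBIT = (189,000·1,500,000 − 93,000·790,000) / (1,500,000 − 790,000) = 210,030,000,000 / 710,000 = 295,816.90.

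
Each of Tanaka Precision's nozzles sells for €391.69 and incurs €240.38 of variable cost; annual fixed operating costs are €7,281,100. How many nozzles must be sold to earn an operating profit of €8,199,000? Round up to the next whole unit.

Each unit contributes €391.69 − €240.38 = €151.31.
Need Q such that Q × €151.31 − €7,281,100 = €8,199,000, i.e. Q = €15,480,100 / €151.31 = 102,307.18 → 102,308.

102,308 nozzles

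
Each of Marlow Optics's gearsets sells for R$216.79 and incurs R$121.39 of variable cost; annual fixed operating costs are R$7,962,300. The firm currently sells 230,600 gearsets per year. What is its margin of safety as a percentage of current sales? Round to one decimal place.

63.8%

Contribution margin per unit = R$216.79 − R$121.39 = R$95.40. Break-even units = R$7,962,300 ÷ R$95.40 = 83,462.26; break-even revenue = 83,462.26 × R$216.79 = R$18,093,784.25.
Current sales = 230,600 × R$216.79 = R$49,991,774.00.
Margin of safety = (R$49,991,774.00 − R$18,093,784.25) ÷ R$49,991,774.00 = 63.8%.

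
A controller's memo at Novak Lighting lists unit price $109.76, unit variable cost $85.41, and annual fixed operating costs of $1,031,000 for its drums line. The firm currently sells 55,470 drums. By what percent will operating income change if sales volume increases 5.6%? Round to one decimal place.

Total contribution margin = 55,470 × $24.35 = $1,350,694.50.
Subtracting fixed costs: EBIT = $1,350,694.50 − $1,031,000 = $319,694.50.
Degree of operating leverage = $1,350,694.50 / $319,694.50 = 4.2250.
%ΔEBIT = DOL × %ΔSales = 4.2250 × +5.6% = +23.7%.

+23.7%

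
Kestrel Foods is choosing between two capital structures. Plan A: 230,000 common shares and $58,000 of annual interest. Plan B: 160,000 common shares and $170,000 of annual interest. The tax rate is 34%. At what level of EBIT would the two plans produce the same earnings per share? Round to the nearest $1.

Set EPS_A = EPS_B: (EBIT − $58,000)(1 − 0.34) ÷ 230,000 = (EBIT − $170,000)(1 − 0.34) ÷ 160,000.
Cancelling (1 − t) and cross-multiplying: 160,000·(EBIT − 58,000) = 230,000·(EBIT − 170,000).
EBIT × (230,000 − 160,000) = 170,000 × 230,000 − 58,000 × 160,000 = 29,820,000,000, so EBIT = 29,820,000,000 ÷ 70,000 = 426,000.00.

$426,000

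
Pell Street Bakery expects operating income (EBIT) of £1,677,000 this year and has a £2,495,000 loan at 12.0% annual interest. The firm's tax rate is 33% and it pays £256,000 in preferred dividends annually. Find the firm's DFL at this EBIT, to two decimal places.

1.68

Interest = £299,400.00.
Pre-tax preferred-dividend burden = £256,000 ÷ (1 − 0.33) = £382,089.55.
DFL = EBIT ÷ [EBIT − I − D_p/(1−t)] = £1,677,000 ÷ [£1,677,000 − £299,400.00 − £382,089.55] = £1,677,000 ÷ £995,510.45 = 1.6846.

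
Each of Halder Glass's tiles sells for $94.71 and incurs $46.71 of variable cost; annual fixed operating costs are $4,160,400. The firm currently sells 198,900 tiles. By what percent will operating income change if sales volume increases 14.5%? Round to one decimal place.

Contribution at this volume is 198,900 × $48.00 = $9,547,200.00.
Operating income = contribution − fixed costs = $9,547,200.00 − $4,160,400 = $5,386,800.00.
So DOL = total CM / EBIT = $9,547,200.00 / $5,386,800.00 = 1.7723.
So EBIT moves 1.7723 × (+14.5%) = +25.7%.

+25.7%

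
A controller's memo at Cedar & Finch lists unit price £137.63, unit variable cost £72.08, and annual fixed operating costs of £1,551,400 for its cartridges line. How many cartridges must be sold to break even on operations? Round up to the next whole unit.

Contribution margin per unit = £137.63 − £72.08 = £65.55.
Break-even volume = fixed costs ÷ CM per unit = £1,551,400 ÷ £65.55 = 23,667.43, so 23,668 cartridges.

23,668 cartridges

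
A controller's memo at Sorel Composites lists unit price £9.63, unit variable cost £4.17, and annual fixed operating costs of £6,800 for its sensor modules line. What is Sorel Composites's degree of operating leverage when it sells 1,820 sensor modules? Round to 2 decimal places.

3.17

At 1,820 units, contribution = 1,820 × £5.46 = £9,937.20.
Operating income = contribution − fixed costs = £9,937.20 − £6,800 = £3,137.20.
DOL = contribution ÷ EBIT = £9,937.20 ÷ £3,137.20 = 3.1675.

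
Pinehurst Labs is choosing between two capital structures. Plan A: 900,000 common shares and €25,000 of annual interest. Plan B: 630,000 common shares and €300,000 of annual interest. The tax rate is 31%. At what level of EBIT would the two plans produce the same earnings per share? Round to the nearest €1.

€941,667

At indifference, (EBIT − 25,000)(1 − t)/900,000 = (EBIT − 300,000)(1 − t)/630,000.
Cancelling (1 − t) and cross-multiplying: 630,000·(EBIT − 25,000) = 900,000·(EBIT − 300,000).
Solving, EBIT = (300,000·900,000 − 25,000·630,000) / (900,000 − 630,000) = 254,250,000,000 / 270,000 = 941,666.67.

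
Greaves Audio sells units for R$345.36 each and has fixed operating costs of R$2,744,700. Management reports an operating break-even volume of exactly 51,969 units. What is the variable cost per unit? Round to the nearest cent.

R$292.55

At break-even, FC = Q × (P − VC), so P − VC = R$2,744,700 ÷ 51,969 = R$52.8142.
Variable cost per unit = R$345.36 − R$52.8142 = R$292.55.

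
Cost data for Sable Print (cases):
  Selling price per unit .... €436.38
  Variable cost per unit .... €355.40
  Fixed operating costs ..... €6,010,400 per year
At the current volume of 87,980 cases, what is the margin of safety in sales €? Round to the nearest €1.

€6,004,242

Contribution margin per unit = €436.38 − €355.40 = €80.98. Break-even units = €6,010,400 ÷ €80.98 = 74,220.80; break-even revenue = 74,220.80 × €436.38 = €32,388,470.63.
Current sales = 87,980 × €436.38 = €38,392,712.40.
Margin of safety = €38,392,712.40 − €32,388,470.63 = €6,004,242.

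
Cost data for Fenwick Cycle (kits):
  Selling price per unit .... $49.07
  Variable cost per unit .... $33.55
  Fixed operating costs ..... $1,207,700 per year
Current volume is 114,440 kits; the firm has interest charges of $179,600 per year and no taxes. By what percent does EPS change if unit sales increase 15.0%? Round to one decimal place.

Contribution at this volume is 114,440 × $15.52 = $1,776,108.80.
Operating income = contribution − fixed costs = $1,776,108.80 − $1,207,700 = $568,408.80.
Interest = $179,600.00, so EBIT − I = $388,808.80.
Degree of combined leverage = contribution ÷ (EBIT − I) = $1,776,108.80 ÷ $388,808.80 = 4.5681.
%ΔEPS = DCL × %ΔSales = 4.5681 × +15.0% = +68.5%.

+68.5%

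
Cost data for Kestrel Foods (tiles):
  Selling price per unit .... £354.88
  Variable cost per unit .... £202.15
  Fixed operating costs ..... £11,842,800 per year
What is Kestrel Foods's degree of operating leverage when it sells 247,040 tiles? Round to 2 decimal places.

At 247,040 units, contribution = 247,040 × £152.73 = £37,730,419.20.
EBIT = £37,730,419.20 − £11,842,800 = £25,887,619.20.
So DOL = total CM / EBIT = £37,730,419.20 / £25,887,619.20 = 1.4575.

1.46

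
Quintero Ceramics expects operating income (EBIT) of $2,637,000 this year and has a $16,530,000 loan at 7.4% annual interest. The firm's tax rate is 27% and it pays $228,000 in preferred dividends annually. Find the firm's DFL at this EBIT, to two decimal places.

2.39

Annual interest charges come to $1,223,220.00.
Preferred dividends grossed up pre-tax: $228,000 / (1 − 0.27) = $312,328.77.
DFL = EBIT ÷ [EBIT − I − D_p/(1−t)] = $2,637,000 ÷ [$2,637,000 − $1,223,220.00 − $312,328.77] = $2,637,000 ÷ $1,101,451.23 = 2.3941.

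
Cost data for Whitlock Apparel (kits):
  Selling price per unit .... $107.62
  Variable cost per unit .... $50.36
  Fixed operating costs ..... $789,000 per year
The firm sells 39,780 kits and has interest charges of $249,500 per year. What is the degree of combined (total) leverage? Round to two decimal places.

1.84

Total contribution margin = 39,780 × $57.26 = $2,277,802.80.
Operating income = contribution − fixed costs = $2,277,802.80 − $789,000 = $1,488,802.80. Interest = $249,500.00.
DOL = $2,277,802.80 ÷ $1,488,802.80 = 1.5300; DFL = $1,488,802.80 ÷ $1,239,302.80 = 1.2013.
DCL = DOL × DFL = 1.5300 × 1.2013 = 1.8380.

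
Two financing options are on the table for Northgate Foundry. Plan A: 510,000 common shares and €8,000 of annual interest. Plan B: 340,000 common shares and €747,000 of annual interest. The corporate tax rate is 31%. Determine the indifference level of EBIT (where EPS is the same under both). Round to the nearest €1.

€2,225,000

At indifference, (EBIT − 8,000)(1 − t)/510,000 = (EBIT − 747,000)(1 − t)/340,000.
The (1 − t) factor cancels: (EBIT − 8,000) × 340,000 = (EBIT − 747,000) × 510,000.
Solving, EBIT = (747,000·510,000 − 8,000·340,000) / (510,000 − 340,000) = 378,250,000,000 / 170,000 = 2,225,000.00.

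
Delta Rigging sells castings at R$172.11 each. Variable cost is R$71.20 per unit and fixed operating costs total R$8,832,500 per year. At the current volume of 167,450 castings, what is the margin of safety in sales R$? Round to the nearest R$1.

R$13,755,291

Each unit contributes R$172.11 − R$71.20 = R$100.91. Break-even units = R$8,832,500 ÷ R$100.91 = 87,528.49; break-even revenue = 87,528.49 × R$172.11 = R$15,064,528.54.
Current sales = 167,450 × R$172.11 = R$28,819,819.50.
Margin of safety = R$28,819,819.50 − R$15,064,528.54 = R$13,755,291.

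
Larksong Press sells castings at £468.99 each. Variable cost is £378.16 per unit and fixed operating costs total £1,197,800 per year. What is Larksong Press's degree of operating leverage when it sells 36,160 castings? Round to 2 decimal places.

1.57

Contribution at this volume is 36,160 × £90.83 = £3,284,412.80.
Subtracting fixed costs: EBIT = £3,284,412.80 − £1,197,800 = £2,086,612.80.
DOL = contribution ÷ EBIT = £3,284,412.80 ÷ £2,086,612.80 = 1.5740.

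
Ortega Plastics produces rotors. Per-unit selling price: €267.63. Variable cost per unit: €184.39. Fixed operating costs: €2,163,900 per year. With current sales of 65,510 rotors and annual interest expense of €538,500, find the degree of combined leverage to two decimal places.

Contribution at this volume is 65,510 × €83.24 = €5,453,052.40.
Subtracting fixed costs: EBIT = €5,453,052.40 − €2,163,900 = €3,289,152.40. Interest = €538,500.00.
DOL = €5,453,052.40 ÷ €3,289,152.40 = 1.6579; DFL = €3,289,152.40 ÷ €2,750,652.40 = 1.1958.
Combined leverage = 1.6579 × 1.1958 = 1.9825.

1.98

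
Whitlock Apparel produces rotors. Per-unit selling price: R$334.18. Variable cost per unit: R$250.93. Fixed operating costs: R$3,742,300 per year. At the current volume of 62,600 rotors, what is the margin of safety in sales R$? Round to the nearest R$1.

Contribution margin per unit = R$334.18 − R$250.93 = R$83.25. Break-even units = R$3,742,300 ÷ R$83.25 = 44,952.55; break-even revenue = 44,952.55 × R$334.18 = R$15,022,244.01.
Current sales = 62,600 × R$334.18 = R$20,919,668.00.
Margin of safety = R$20,919,668.00 − R$15,022,244.01 = R$5,897,424.

R$5,897,424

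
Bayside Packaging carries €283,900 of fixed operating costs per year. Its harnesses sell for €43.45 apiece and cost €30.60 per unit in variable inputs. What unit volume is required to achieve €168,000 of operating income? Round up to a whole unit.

Unit CM = price − variable cost = €43.45 − €30.60 = €12.85.
Required volume = (fixed costs + target profit) ÷ CM = (€283,900 + €168,000) ÷ €12.85 = 35,167.32, so 35,168 harnesses.

35,168 harnesses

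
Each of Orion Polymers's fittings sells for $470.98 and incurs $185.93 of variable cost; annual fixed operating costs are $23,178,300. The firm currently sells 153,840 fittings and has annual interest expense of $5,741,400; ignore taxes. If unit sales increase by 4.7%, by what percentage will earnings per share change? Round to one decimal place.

+13.8%

Total contribution margin = 153,840 × $285.05 = $43,852,092.00.
EBIT = $43,852,092.00 − $23,178,300 = $20,673,792.00.
Interest = $5,741,400.00, so EBIT − I = $14,932,392.00.
Degree of combined leverage = contribution ÷ (EBIT − I) = $43,852,092.00 ÷ $14,932,392.00 = 2.9367.
%ΔEPS = DCL × %ΔSales = 2.9367 × +4.7% = +13.8%.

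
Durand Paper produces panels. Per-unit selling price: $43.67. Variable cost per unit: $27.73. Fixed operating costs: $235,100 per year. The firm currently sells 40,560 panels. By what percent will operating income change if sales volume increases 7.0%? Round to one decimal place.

+11.0%

At 40,560 units, contribution = 40,560 × $15.94 = $646,526.40.
Operating income = contribution − fixed costs = $646,526.40 − $235,100 = $411,426.40.
Degree of operating leverage = $646,526.40 / $411,426.40 = 1.5714.
%ΔEBIT = DOL × %ΔSales = 1.5714 × +7.0% = +11.0%.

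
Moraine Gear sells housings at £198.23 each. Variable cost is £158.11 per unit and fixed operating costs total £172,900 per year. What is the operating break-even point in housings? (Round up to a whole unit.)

4,310 housings

Each unit contributes £198.23 − £158.11 = £40.12.
Units to break even: £172,900 ÷ £40.12 = 4,309.57, rounded up to 4,310.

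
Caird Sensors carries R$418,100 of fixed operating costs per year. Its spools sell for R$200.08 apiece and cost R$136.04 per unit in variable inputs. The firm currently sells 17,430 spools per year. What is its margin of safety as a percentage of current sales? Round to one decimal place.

Contribution margin per unit = R$200.08 − R$136.04 = R$64.04. Break-even units = R$418,100 ÷ R$64.04 = 6,528.73; break-even revenue = 6,528.73 × R$200.08 = R$1,306,268.71.
Actual sales revenue = 17,430 × R$200.08 = R$3,487,394.40.
Margin of safety = (R$3,487,394.40 − R$1,306,268.71) ÷ R$3,487,394.40 = 62.5%.

62.5%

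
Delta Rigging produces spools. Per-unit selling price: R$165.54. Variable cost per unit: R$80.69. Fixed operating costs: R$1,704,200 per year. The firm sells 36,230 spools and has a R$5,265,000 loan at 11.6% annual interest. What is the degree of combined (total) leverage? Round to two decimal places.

At 36,230 units, contribution = 36,230 × R$84.85 = R$3,074,115.50.
EBIT = R$3,074,115.50 − R$1,704,200 = R$1,369,915.50. Interest = R$610,740.00.
DOL = R$3,074,115.50 ÷ R$1,369,915.50 = 2.2440; DFL = R$1,369,915.50 ÷ R$759,175.50 = 1.8045.
Combined leverage = 2.2440 × 1.8045 = 4.0493.

4.05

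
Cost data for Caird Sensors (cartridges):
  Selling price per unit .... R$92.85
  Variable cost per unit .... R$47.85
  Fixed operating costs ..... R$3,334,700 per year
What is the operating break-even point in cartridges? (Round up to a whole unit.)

Each unit contributes R$92.85 − R$47.85 = R$45.00.
Break-even Q = R$3,334,700 / R$45.00 = 74,104.44 → 74,105 cartridges.

74,105 cartridges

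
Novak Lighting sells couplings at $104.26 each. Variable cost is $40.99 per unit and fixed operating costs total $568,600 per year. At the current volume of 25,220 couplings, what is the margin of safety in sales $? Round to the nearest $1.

Unit CM = price − variable cost = $104.26 − $40.99 = $63.27. Break-even units = $568,600 ÷ $63.27 = 8,986.88; break-even revenue = 8,986.88 × $104.26 = $936,972.28.
Current sales = 25,220 × $104.26 = $2,629,437.20.
Margin of safety = $2,629,437.20 − $936,972.28 = $1,692,465.

$1,692,465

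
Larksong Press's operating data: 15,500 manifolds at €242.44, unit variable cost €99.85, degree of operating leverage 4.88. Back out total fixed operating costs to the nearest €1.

€1,757,246

Contribution at this volume is 15,500 × €142.59 = €2,210,145.00.
Since DOL = CM ÷ EBIT, EBIT = €2,210,145.00 ÷ 4.88 = €452,898.57.
And FC = contribution − EBIT = €2,210,145.00 − €452,898.57 = €1,757,246.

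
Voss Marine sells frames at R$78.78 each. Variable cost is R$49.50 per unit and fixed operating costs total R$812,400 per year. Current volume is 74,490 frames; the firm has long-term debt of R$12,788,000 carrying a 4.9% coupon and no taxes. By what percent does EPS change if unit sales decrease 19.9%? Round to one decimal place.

-58.5%

At 74,490 units, contribution = 74,490 × R$29.28 = R$2,181,067.20.
EBIT = R$2,181,067.20 − R$812,400 = R$1,368,667.20.
After interest of R$626,612.00, pre-tax earnings = R$742,055.20.
Degree of combined leverage = contribution ÷ (EBIT − I) = R$2,181,067.20 ÷ R$742,055.20 = 2.9392.
EPS therefore changes by 2.9392 × (-19.9%) = -58.5%.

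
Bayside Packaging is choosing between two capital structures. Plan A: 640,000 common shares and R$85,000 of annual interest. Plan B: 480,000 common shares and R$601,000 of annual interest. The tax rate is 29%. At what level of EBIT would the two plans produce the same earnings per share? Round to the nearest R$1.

R$2,149,000

Set EPS_A = EPS_B: (EBIT − R$85,000)(1 − 0.29) ÷ 640,000 = (EBIT − R$601,000)(1 − 0.29) ÷ 480,000.
The (1 − t) factor cancels: (EBIT − 85,000) × 480,000 = (EBIT − 601,000) × 640,000.
EBIT × (640,000 − 480,000) = 601,000 × 640,000 − 85,000 × 480,000 = 343,840,000,000, so EBIT = 343,840,000,000 ÷ 160,000 = 2,149,000.00.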